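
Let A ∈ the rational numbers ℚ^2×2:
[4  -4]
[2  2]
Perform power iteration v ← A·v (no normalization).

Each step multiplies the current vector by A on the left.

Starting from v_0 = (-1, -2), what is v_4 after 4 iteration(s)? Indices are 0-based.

v_0 = (-1, -2).
v_1 = A·v_0 = (4, -6).
v_2 = A·v_1 = (40, -4).
v_3 = A·v_2 = (176, 72).
v_4 = A·v_3 = (416, 496).

v_4 = (416, 496)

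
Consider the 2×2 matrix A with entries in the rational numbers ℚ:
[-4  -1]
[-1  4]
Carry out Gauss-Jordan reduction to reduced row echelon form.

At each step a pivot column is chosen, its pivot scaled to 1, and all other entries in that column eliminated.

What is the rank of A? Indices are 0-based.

rank = 2

[1] R0 /= -4  ⇒  (1, 1/4)
     R1 -= -1·R0  ⇒  (0, 17/4)
[2] R1 /= 17/4  ⇒  (0, 1)
     R0 -= 1/4·R1  ⇒  (1, 0)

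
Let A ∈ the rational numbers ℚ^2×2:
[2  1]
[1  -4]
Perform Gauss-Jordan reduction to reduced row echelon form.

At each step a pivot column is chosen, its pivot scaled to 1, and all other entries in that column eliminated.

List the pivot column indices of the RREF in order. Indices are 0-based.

pivot columns: 0, 1

step 1: normalize row 0 (÷2) = (1, 1/2)
  row 1: subtract 1×row0 = (0, -9/2)
step 2: normalize row 1 (÷-9/2) = (0, 1)
  row 0: subtract 1/2×row1 = (1, 0)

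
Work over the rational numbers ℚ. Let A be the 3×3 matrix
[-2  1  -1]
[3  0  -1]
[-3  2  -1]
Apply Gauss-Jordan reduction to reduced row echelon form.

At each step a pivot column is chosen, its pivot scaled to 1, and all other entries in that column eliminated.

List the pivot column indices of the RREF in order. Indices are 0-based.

pivot(0,0)=-2: scale R0 → (1, -1/2, 1/2)
  clear (1,0): R1 −= (3)R0 → (0, 3/2, -5/2)
  clear (2,0): R2 −= (-3)R0 → (0, 1/2, 1/2)
pivot(1,1)=3/2: scale R1 → (0, 1, -5/3)
  clear (0,1): R0 −= (-1/2)R1 → (1, 0, -1/3)
  clear (2,1): R2 −= (1/2)R1 → (0, 0, 4/3)
pivot(2,2)=4/3: scale R2 → (0, 0, 1)
  clear (0,2): R0 −= (-1/3)R2 → (1, 0, 0)
  clear (1,2): R1 −= (-5/3)R2 → (0, 1, 0)

pivot columns: 0, 1, 2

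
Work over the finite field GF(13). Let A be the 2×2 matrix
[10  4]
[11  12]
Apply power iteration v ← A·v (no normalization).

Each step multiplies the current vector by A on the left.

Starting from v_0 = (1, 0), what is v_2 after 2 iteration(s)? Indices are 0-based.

v_0 = (1, 0).
v_1 = A·v_0 = (10, 11).
v_2 = A·v_1 = (1, 8).

v_2 = (1, 8)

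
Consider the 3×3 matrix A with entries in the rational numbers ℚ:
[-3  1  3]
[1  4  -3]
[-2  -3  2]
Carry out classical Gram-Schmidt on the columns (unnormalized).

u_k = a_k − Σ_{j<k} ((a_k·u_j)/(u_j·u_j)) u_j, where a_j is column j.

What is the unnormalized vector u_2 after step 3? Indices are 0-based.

Step 1: u_0 = a_0 = (-3, 1, -2).
Step 2: u_1 = a_1 − (1/2)·u_0 = (5/2, 7/2, -2).
Step 3: u_2 = a_2 − (-8/7)·u_0 − (-14/45)·u_1 = (22/63, -242/315, -286/315).

u_2 = (22/63, -242/315, -286/315)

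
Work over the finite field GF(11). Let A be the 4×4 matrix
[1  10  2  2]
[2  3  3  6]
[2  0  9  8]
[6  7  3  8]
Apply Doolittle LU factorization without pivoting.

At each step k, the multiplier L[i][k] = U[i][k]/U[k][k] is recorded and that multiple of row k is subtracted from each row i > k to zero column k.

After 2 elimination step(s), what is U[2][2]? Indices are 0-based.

Step 1: pivot at (0,0) is 1.
  row1 ← row1 − (2)·row0  ⇒  L[1][0]=2, U row1=(0, 5, 10, 2)
  row2 ← row2 − (2)·row0  ⇒  L[2][0]=2, U row2=(0, 2, 5, 4)
  row3 ← row3 − (6)·row0  ⇒  L[3][0]=6, U row3=(0, 2, 2, 7)
Step 2: pivot at (1,1) is 5.
  row2 ← row2 − (7)·row1  ⇒  L[2][1]=7, U row2=(0, 0, 1, 1)
  row3 ← row3 − (7)·row1  ⇒  L[3][1]=7, U row3=(0, 0, 9, 4)

U[2][2] = 1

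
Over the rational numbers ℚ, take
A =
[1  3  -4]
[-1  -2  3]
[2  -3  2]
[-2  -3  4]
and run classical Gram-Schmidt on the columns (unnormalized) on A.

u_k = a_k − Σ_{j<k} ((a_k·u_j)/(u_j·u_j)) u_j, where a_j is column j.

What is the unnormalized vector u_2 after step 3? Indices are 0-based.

u_2 = (-64/285, 28/95, -23/285, -97/285)

Step 1: u_0 = a_0 = (1, -1, 2, -2).
Step 2: u_1 = a_1 − (1/2)·u_0 = (5/2, -3/2, -4, -2).
Step 3: u_2 = a_2 − (-11/10)·u_0 − (-61/57)·u_1 = (-64/285, 28/95, -23/285, -97/285).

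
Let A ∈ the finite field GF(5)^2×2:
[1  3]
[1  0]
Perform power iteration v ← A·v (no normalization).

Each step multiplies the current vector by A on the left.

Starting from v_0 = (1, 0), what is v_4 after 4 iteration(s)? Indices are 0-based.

v_4 = (4, 2)

v_0 = (1, 0).
v_1 = A·v_0 = (1, 1).
v_2 = A·v_1 = (4, 1).
v_3 = A·v_2 = (2, 4).
v_4 = A·v_3 = (4, 2).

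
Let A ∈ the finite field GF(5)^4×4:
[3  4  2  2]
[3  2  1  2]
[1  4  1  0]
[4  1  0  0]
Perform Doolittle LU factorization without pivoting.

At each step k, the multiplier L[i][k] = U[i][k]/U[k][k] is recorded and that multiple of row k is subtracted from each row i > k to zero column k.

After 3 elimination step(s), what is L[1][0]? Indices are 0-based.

[col 0] pivot 3
  R1 -= 1*R0 → (0, 3, 4, 0)  (L[1][0] := 1)
  R2 -= 2*R0 → (0, 1, 2, 1)  (L[2][0] := 2)
  R3 -= 3*R0 → (0, 4, 4, 4)  (L[3][0] := 3)
[col 1] pivot 3
  R2 -= 2*R1 → (0, 0, 4, 1)  (L[2][1] := 2)
  R3 -= 3*R1 → (0, 0, 2, 4)  (L[3][1] := 3)
[col 2] pivot 4
  R3 -= 3*R2 → (0, 0, 0, 1)  (L[3][2] := 3)

L[1][0] = 1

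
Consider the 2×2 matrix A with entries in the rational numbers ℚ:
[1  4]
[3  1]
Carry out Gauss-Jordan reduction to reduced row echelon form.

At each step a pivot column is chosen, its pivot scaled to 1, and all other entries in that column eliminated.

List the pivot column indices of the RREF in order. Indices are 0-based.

pivot columns: 0, 1

pivot(0,0)=1: scale R0 → (1, 4)
  clear (1,0): R1 −= (3)R0 → (0, -11)
pivot(1,1)=-11: scale R1 → (0, 1)
  clear (0,1): R0 −= (4)R1 → (1, 0)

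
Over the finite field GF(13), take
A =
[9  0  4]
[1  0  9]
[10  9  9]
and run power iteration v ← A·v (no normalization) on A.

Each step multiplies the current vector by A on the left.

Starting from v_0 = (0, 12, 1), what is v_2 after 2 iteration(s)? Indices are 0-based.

v_2 = (10, 4, 4)

v_0 = (0, 12, 1).
v_1 = A·v_0 = (4, 9, 0).
v_2 = A·v_1 = (10, 4, 4).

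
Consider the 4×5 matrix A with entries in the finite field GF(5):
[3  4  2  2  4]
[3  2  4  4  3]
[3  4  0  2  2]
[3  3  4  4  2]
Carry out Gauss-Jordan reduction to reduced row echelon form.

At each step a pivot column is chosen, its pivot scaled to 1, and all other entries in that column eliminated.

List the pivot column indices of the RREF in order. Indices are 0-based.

step 1: normalize row 0 (÷3) = (1, 3, 4, 4, 3)
  row 1: subtract 3×row0 = (0, 3, 2, 2, 4)
  row 2: subtract 3×row0 = (0, 0, 3, 0, 3)
  row 3: subtract 3×row0 = (0, 4, 2, 2, 3)
step 2: normalize row 1 (÷3) = (0, 1, 4, 4, 3)
  row 0: subtract 3×row1 = (1, 0, 2, 2, 4)
  row 3: subtract 4×row1 = (0, 0, 1, 1, 1)
step 3: normalize row 2 (÷3) = (0, 0, 1, 0, 1)
  row 0: subtract 2×row2 = (1, 0, 0, 2, 2)
  row 1: subtract 4×row2 = (0, 1, 0, 4, 4)
  row 3: subtract 1×row2 = (0, 0, 0, 1, 0)
step 4: normalize row 3 (÷1) = (0, 0, 0, 1, 0)
  row 0: subtract 2×row3 = (1, 0, 0, 0, 2)
  row 1: subtract 4×row3 = (0, 1, 0, 0, 4)

pivot columns: 0, 1, 2, 3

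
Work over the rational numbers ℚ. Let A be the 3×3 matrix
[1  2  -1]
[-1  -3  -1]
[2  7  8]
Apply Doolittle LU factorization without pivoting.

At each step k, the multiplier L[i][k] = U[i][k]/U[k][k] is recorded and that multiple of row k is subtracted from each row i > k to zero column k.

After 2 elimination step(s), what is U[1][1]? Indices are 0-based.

k=0: U[0][0]=1
  eliminate (1,0): mult=-1, new row 1: (0, -1, -2); set L[1][0]=-1
  eliminate (2,0): mult=2, new row 2: (0, 3, 10); set L[2][0]=2
k=1: U[1][1]=-1
  eliminate (2,1): mult=-3, new row 2: (0, 0, 4); set L[2][1]=-3

U[1][1] = -1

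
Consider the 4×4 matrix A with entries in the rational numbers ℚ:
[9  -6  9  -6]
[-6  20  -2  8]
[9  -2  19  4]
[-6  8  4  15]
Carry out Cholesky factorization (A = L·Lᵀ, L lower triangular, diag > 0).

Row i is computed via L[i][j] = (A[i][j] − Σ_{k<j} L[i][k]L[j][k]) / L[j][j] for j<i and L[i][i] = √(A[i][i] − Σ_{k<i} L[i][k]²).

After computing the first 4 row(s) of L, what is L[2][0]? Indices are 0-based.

Step 1: L[0][0] = √(9) = 3.
  L[1][0] = (-6) / L[0][0] = -2.
Step 2: L[1][1] = √(16) = 4.
  L[2][0] = (9) / L[0][0] = 3.
  L[2][1] = (4) / L[1][1] = 1.
Step 3: L[2][2] = √(9) = 3.
  L[3][0] = (-6) / L[0][0] = -2.
  L[3][1] = (4) / L[1][1] = 1.
  L[3][2] = (9) / L[2][2] = 3.
Step 4: L[3][3] = √(1) = 1.

L[2][0] = 3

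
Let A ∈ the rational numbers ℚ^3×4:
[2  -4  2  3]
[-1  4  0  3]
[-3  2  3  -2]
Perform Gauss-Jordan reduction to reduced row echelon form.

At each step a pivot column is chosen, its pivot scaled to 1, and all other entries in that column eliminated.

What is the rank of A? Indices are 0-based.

rank = 3

step 1: normalize row 0 (÷2) = (1, -2, 1, 3/2)
  row 1: subtract -1×row0 = (0, 2, 1, 9/2)
  row 2: subtract -3×row0 = (0, -4, 6, 5/2)
step 2: normalize row 1 (÷2) = (0, 1, 1/2, 9/4)
  row 0: subtract -2×row1 = (1, 0, 2, 6)
  row 2: subtract -4×row1 = (0, 0, 8, 23/2)
step 3: normalize row 2 (÷8) = (0, 0, 1, 23/16)
  row 0: subtract 2×row2 = (1, 0, 0, 25/8)
  row 1: subtract 1/2×row2 = (0, 1, 0, 49/32)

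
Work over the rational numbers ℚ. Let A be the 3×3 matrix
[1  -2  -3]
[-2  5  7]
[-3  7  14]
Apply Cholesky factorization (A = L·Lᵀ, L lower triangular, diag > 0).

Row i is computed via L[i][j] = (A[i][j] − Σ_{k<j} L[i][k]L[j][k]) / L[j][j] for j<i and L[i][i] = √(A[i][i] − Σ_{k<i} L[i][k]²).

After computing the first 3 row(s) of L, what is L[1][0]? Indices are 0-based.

L[1][0] = -2

Step 1: L[0][0] = √(1) = 1.
  L[1][0] = (-2) / L[0][0] = -2.
Step 2: L[1][1] = √(1) = 1.
  L[2][0] = (-3) / L[0][0] = -3.
  L[2][1] = (1) / L[1][1] = 1.
Step 3: L[2][2] = √(4) = 2.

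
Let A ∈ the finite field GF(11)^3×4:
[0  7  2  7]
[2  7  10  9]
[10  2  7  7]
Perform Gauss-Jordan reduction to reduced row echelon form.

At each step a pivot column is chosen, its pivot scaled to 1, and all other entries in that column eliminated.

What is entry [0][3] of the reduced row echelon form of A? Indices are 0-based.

step 1: exchange rows 0,1
step 1: normalize row 0 (÷2) = (1, 9, 5, 10)
  row 2: subtract 10×row0 = (0, 0, 1, 6)
step 2: normalize row 1 (÷7) = (0, 1, 5, 1)
  row 0: subtract 9×row1 = (1, 0, 4, 1)
step 3: normalize row 2 (÷1) = (0, 0, 1, 6)
  row 0: subtract 4×row2 = (1, 0, 0, 10)
  row 1: subtract 5×row2 = (0, 1, 0, 4)

M[0][3] = 10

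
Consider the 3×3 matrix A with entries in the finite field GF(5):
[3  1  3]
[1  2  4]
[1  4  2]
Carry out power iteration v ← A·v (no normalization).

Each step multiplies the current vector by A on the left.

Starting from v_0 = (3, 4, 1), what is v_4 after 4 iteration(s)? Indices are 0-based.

v_4 = (0, 1, 3)

v_0 = (3, 4, 1).
v_1 = A·v_0 = (1, 0, 1).
v_2 = A·v_1 = (1, 0, 3).
v_3 = A·v_2 = (2, 3, 2).
v_4 = A·v_3 = (0, 1, 3).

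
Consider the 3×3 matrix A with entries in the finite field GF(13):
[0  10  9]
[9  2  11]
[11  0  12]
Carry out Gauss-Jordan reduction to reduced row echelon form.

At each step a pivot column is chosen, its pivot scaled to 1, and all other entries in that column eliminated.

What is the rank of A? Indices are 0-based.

step 1: exchange rows 0,1
step 1: normalize row 0 (÷9) = (1, 6, 7)
  row 2: subtract 11×row0 = (0, 12, 0)
step 2: normalize row 1 (÷10) = (0, 1, 10)
  row 0: subtract 6×row1 = (1, 0, 12)
  row 2: subtract 12×row1 = (0, 0, 10)
step 3: normalize row 2 (÷10) = (0, 0, 1)
  row 0: subtract 12×row2 = (1, 0, 0)
  row 1: subtract 10×row2 = (0, 1, 0)

rank = 3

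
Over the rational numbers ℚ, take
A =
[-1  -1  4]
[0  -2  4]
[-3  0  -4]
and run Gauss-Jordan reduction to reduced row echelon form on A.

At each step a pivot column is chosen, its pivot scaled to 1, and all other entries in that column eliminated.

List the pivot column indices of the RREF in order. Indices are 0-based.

pivot(0,0)=-1: scale R0 → (1, 1, -4)
  clear (2,0): R2 −= (-3)R0 → (0, 3, -16)
pivot(1,1)=-2: scale R1 → (0, 1, -2)
  clear (0,1): R0 −= (1)R1 → (1, 0, -2)
  clear (2,1): R2 −= (3)R1 → (0, 0, -10)
pivot(2,2)=-10: scale R2 → (0, 0, 1)
  clear (0,2): R0 −= (-2)R2 → (1, 0, 0)
  clear (1,2): R1 −= (-2)R2 → (0, 1, 0)

pivot columns: 0, 1, 2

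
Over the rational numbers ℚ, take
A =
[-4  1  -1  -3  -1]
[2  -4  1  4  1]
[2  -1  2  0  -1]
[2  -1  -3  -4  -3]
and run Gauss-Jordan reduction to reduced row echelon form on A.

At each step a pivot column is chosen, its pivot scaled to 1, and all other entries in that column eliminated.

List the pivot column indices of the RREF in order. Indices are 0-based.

pivot(0,0)=-4: scale R0 → (1, -1/4, 1/4, 3/4, 1/4)
  clear (1,0): R1 −= (2)R0 → (0, -7/2, 1/2, 5/2, 1/2)
  clear (2,0): R2 −= (2)R0 → (0, -1/2, 3/2, -3/2, -3/2)
  clear (3,0): R3 −= (2)R0 → (0, -1/2, -7/2, -11/2, -7/2)
pivot(1,1)=-7/2: scale R1 → (0, 1, -1/7, -5/7, -1/7)
  clear (0,1): R0 −= (-1/4)R1 → (1, 0, 3/14, 4/7, 3/14)
  clear (2,1): R2 −= (-1/2)R1 → (0, 0, 10/7, -13/7, -11/7)
  clear (3,1): R3 −= (-1/2)R1 → (0, 0, -25/7, -41/7, -25/7)
pivot(2,2)=10/7: scale R2 → (0, 0, 1, -13/10, -11/10)
  clear (0,2): R0 −= (3/14)R2 → (1, 0, 0, 17/20, 9/20)
  clear (1,2): R1 −= (-1/7)R2 → (0, 1, 0, -9/10, -3/10)
  clear (3,2): R3 −= (-25/7)R2 → (0, 0, 0, -21/2, -15/2)
pivot(3,3)=-21/2: scale R3 → (0, 0, 0, 1, 5/7)
  clear (0,3): R0 −= (17/20)R3 → (1, 0, 0, 0, -11/70)
  clear (1,3): R1 −= (-9/10)R3 → (0, 1, 0, 0, 12/35)
  clear (2,3): R2 −= (-13/10)R3 → (0, 0, 1, 0, -6/35)

pivot columns: 0, 1, 2, 3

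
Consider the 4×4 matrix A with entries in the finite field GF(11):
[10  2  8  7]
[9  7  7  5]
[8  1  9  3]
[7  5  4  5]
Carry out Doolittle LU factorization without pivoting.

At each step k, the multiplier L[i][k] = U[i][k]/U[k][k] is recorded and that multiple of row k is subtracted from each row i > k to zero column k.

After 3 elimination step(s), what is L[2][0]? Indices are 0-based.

L[2][0] = 3

k=0: U[0][0]=10
  eliminate (1,0): mult=2, new row 1: (0, 3, 2, 2); set L[1][0]=2
  eliminate (2,0): mult=3, new row 2: (0, 6, 7, 4); set L[2][0]=3
  eliminate (3,0): mult=4, new row 3: (0, 8, 5, 10); set L[3][0]=4
k=1: U[1][1]=3
  eliminate (2,1): mult=2, new row 2: (0, 0, 3, 0); set L[2][1]=2
  eliminate (3,1): mult=10, new row 3: (0, 0, 7, 1); set L[3][1]=10
k=2: U[2][2]=3
  eliminate (3,2): mult=6, new row 3: (0, 0, 0, 1); set L[3][2]=6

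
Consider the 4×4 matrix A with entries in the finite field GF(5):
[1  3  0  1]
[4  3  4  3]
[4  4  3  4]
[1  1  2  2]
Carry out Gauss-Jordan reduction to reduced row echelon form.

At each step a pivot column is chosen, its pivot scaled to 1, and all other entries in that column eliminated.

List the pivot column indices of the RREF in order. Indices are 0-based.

pivot columns: 0, 1, 3

step 1: normalize row 0 (÷1) = (1, 3, 0, 1)
  row 1: subtract 4×row0 = (0, 1, 4, 4)
  row 2: subtract 4×row0 = (0, 2, 3, 0)
  row 3: subtract 1×row0 = (0, 3, 2, 1)
step 2: normalize row 1 (÷1) = (0, 1, 4, 4)
  row 0: subtract 3×row1 = (1, 0, 3, 4)
  row 2: subtract 2×row1 = (0, 0, 0, 2)
  row 3: subtract 3×row1 = (0, 0, 0, 4)
skip col 2 (zero from row 2)
step 3: normalize row 2 (÷2) = (0, 0, 0, 1)
  row 0: subtract 4×row2 = (1, 0, 3, 0)
  row 1: subtract 4×row2 = (0, 1, 4, 0)
  row 3: subtract 4×row2 = (0, 0, 0, 0)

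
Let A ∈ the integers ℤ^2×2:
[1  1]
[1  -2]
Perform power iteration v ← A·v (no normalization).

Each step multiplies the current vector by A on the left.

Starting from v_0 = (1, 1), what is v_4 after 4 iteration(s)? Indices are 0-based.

v_4 = (-2, 19)

v_0 = (1, 1).
v_1 = A·v_0 = (2, -1).
v_2 = A·v_1 = (1, 4).
v_3 = A·v_2 = (5, -7).
v_4 = A·v_3 = (-2, 19).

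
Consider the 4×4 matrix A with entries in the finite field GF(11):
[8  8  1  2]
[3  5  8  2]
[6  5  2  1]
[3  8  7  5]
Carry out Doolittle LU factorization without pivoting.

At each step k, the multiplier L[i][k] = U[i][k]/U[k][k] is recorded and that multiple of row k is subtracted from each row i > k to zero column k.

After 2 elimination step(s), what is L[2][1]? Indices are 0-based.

L[2][1] = 5

[col 0] pivot 8
  R1 -= 10*R0 → (0, 2, 9, 4)  (L[1][0] := 10)
  R2 -= 9*R0 → (0, 10, 4, 5)  (L[2][0] := 9)
  R3 -= 10*R0 → (0, 5, 8, 7)  (L[3][0] := 10)
[col 1] pivot 2
  R2 -= 5*R1 → (0, 0, 3, 7)  (L[2][1] := 5)
  R3 -= 8*R1 → (0, 0, 2, 8)  (L[3][1] := 8)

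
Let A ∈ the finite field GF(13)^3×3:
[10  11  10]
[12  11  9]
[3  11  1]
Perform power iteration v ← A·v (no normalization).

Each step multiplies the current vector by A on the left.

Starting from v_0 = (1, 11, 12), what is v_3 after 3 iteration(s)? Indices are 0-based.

v_3 = (9, 8, 8)

v_0 = (1, 11, 12).
v_1 = A·v_0 = (4, 7, 6).
v_2 = A·v_1 = (8, 10, 4).
v_3 = A·v_2 = (9, 8, 8).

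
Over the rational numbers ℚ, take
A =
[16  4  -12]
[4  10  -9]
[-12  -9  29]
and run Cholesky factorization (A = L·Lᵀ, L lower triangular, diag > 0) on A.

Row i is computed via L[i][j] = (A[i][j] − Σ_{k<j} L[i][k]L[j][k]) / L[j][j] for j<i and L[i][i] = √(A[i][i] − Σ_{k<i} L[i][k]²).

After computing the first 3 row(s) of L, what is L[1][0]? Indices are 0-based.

L[1][0] = 1

Step 1: L[0][0] = √(16) = 4.
  L[1][0] = (4) / L[0][0] = 1.
Step 2: L[1][1] = √(9) = 3.
  L[2][0] = (-12) / L[0][0] = -3.
  L[2][1] = (-6) / L[1][1] = -2.
Step 3: L[2][2] = √(16) = 4.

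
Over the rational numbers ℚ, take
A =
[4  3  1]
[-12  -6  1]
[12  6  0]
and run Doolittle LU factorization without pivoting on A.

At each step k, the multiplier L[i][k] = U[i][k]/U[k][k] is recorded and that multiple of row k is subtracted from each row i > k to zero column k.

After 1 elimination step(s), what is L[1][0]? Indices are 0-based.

L[1][0] = -3

[col 0] pivot 4
  R1 -= -3*R0 → (0, 3, 4)  (L[1][0] := -3)
  R2 -= 3*R0 → (0, -3, -3)  (L[2][0] := 3)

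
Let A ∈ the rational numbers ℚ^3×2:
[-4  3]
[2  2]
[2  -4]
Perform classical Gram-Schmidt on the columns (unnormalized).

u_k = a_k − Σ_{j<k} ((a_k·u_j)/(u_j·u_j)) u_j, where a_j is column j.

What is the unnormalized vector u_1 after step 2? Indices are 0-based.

Step 1: u_0 = a_0 = (-4, 2, 2).
Step 2: u_1 = a_1 − (-2/3)·u_0 = (1/3, 10/3, -8/3).

u_1 = (1/3, 10/3, -8/3)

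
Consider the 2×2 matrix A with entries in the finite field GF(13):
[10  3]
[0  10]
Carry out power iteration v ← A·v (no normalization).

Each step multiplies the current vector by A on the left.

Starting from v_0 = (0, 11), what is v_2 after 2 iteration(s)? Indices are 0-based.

v_0 = (0, 11).
v_1 = A·v_0 = (7, 6).
v_2 = A·v_1 = (10, 8).

v_2 = (10, 8)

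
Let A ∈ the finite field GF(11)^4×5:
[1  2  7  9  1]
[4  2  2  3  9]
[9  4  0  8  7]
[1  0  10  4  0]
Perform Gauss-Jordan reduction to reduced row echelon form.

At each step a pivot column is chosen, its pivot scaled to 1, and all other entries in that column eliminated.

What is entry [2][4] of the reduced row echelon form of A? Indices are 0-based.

step 1: normalize row 0 (÷1) = (1, 2, 7, 9, 1)
  row 1: subtract 4×row0 = (0, 5, 7, 0, 5)
  row 2: subtract 9×row0 = (0, 8, 3, 4, 9)
  row 3: subtract 1×row0 = (0, 9, 3, 6, 10)
step 2: normalize row 1 (÷5) = (0, 1, 8, 0, 1)
  row 0: subtract 2×row1 = (1, 0, 2, 9, 10)
  row 2: subtract 8×row1 = (0, 0, 5, 4, 1)
  row 3: subtract 9×row1 = (0, 0, 8, 6, 1)
step 3: normalize row 2 (÷5) = (0, 0, 1, 3, 9)
  row 0: subtract 2×row2 = (1, 0, 0, 3, 3)
  row 1: subtract 8×row2 = (0, 1, 0, 9, 6)
  row 3: subtract 8×row2 = (0, 0, 0, 4, 6)
step 4: normalize row 3 (÷4) = (0, 0, 0, 1, 7)
  row 0: subtract 3×row3 = (1, 0, 0, 0, 4)
  row 1: subtract 9×row3 = (0, 1, 0, 0, 9)
  row 2: subtract 3×row3 = (0, 0, 1, 0, 10)

M[2][4] = 10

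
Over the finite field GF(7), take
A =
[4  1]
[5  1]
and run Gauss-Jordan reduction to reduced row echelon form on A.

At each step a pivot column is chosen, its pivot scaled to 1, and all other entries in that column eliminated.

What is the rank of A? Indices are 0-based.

[1] R0 /= 4  ⇒  (1, 2)
     R1 -= 5·R0  ⇒  (0, 5)
[2] R1 /= 5  ⇒  (0, 1)
     R0 -= 2·R1  ⇒  (1, 0)

rank = 2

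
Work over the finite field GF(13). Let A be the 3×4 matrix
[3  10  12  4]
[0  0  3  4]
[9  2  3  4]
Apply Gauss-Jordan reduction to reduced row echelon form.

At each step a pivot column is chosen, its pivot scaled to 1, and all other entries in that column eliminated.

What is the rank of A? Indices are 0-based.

rank = 3

step 1: normalize row 0 (÷3) = (1, 12, 4, 10)
  row 2: subtract 9×row0 = (0, 11, 6, 5)
step 2: exchange rows 1,2
step 2: normalize row 1 (÷11) = (0, 1, 10, 4)
  row 0: subtract 12×row1 = (1, 0, 1, 1)
step 3: normalize row 2 (÷3) = (0, 0, 1, 10)
  row 0: subtract 1×row2 = (1, 0, 0, 4)
  row 1: subtract 10×row2 = (0, 1, 0, 8)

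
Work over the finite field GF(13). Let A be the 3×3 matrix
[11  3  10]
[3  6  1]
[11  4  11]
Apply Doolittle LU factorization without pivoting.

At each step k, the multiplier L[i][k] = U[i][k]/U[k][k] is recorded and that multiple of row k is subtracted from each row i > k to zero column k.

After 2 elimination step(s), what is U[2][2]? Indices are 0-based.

[col 0] pivot 11
  R1 -= 5*R0 → (0, 4, 3)  (L[1][0] := 5)
  R2 -= 1*R0 → (0, 1, 1)  (L[2][0] := 1)
[col 1] pivot 4
  R2 -= 10*R1 → (0, 0, 10)  (L[2][1] := 10)

U[2][2] = 10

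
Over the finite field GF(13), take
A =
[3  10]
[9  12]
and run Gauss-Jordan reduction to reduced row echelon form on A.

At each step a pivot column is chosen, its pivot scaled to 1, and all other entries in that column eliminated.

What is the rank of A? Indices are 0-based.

[1] R0 /= 3  ⇒  (1, 12)
     R1 -= 9·R0  ⇒  (0, 8)
[2] R1 /= 8  ⇒  (0, 1)
     R0 -= 12·R1  ⇒  (1, 0)

rank = 2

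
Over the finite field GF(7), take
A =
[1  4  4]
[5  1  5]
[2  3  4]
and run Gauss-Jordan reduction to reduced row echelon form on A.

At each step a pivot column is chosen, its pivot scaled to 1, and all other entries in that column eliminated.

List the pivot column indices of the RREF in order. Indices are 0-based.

pivot columns: 0, 1, 2

pivot(0,0)=1: scale R0 → (1, 4, 4)
  clear (1,0): R1 −= (5)R0 → (0, 2, 6)
  clear (2,0): R2 −= (2)R0 → (0, 2, 3)
pivot(1,1)=2: scale R1 → (0, 1, 3)
  clear (0,1): R0 −= (4)R1 → (1, 0, 6)
  clear (2,1): R2 −= (2)R1 → (0, 0, 4)
pivot(2,2)=4: scale R2 → (0, 0, 1)
  clear (0,2): R0 −= (6)R2 → (1, 0, 0)
  clear (1,2): R1 −= (3)R2 → (0, 1, 0)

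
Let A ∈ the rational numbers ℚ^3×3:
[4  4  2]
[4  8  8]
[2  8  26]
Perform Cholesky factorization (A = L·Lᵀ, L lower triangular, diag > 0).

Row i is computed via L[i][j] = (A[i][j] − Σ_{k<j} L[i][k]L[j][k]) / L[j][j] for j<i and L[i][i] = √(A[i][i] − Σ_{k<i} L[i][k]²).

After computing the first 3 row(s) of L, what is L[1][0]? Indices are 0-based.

Step 1: L[0][0] = √(4) = 2.
  L[1][0] = (4) / L[0][0] = 2.
Step 2: L[1][1] = √(4) = 2.
  L[2][0] = (2) / L[0][0] = 1.
  L[2][1] = (6) / L[1][1] = 3.
Step 3: L[2][2] = √(16) = 4.

L[1][0] = 2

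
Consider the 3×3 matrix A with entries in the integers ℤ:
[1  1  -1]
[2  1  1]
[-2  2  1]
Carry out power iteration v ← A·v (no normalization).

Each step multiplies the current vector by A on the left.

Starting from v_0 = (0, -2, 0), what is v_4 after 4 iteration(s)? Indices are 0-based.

v_0 = (0, -2, 0).
v_1 = A·v_0 = (-2, -2, -4).
v_2 = A·v_1 = (0, -10, -4).
v_3 = A·v_2 = (-6, -14, -24).
v_4 = A·v_3 = (4, -50, -40).

v_4 = (4, -50, -40)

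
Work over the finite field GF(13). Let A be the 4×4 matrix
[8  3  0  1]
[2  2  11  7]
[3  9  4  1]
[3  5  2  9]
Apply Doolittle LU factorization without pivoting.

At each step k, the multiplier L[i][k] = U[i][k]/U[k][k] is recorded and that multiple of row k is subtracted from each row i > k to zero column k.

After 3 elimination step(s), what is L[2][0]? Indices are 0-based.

L[2][0] = 2

k=0: U[0][0]=8
  eliminate (1,0): mult=10, new row 1: (0, 11, 11, 10); set L[1][0]=10
  eliminate (2,0): mult=2, new row 2: (0, 3, 4, 12); set L[2][0]=2
  eliminate (3,0): mult=2, new row 3: (0, 12, 2, 7); set L[3][0]=2
k=1: U[1][1]=11
  eliminate (2,1): mult=5, new row 2: (0, 0, 1, 1); set L[2][1]=5
  eliminate (3,1): mult=7, new row 3: (0, 0, 3, 2); set L[3][1]=7
k=2: U[2][2]=1
  eliminate (3,2): mult=3, new row 3: (0, 0, 0, 12); set L[3][2]=3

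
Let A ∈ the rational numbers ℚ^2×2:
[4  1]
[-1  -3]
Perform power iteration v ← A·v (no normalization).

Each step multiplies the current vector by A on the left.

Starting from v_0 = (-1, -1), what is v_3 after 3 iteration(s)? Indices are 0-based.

v_3 = (-71, 37)

v_0 = (-1, -1).
v_1 = A·v_0 = (-5, 4).
v_2 = A·v_1 = (-16, -7).
v_3 = A·v_2 = (-71, 37).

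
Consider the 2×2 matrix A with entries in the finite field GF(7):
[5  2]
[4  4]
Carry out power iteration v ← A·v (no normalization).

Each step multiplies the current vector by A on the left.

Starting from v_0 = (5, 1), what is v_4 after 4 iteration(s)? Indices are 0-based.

v_0 = (5, 1).
v_1 = A·v_0 = (6, 3).
v_2 = A·v_1 = (1, 1).
v_3 = A·v_2 = (0, 1).
v_4 = A·v_3 = (2, 4).

v_4 = (2, 4)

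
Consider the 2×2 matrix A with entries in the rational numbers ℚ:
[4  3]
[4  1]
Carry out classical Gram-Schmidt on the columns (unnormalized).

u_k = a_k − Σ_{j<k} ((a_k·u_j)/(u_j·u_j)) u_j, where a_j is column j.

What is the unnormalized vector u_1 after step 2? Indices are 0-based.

u_1 = (1, -1)

Step 1: u_0 = a_0 = (4, 4).
Step 2: u_1 = a_1 − (1/2)·u_0 = (1, -1).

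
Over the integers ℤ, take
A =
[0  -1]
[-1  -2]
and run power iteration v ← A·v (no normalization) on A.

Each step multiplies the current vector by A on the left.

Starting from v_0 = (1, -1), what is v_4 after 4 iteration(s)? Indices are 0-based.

v_0 = (1, -1).
v_1 = A·v_0 = (1, 1).
v_2 = A·v_1 = (-1, -3).
v_3 = A·v_2 = (3, 7).
v_4 = A·v_3 = (-7, -17).

v_4 = (-7, -17)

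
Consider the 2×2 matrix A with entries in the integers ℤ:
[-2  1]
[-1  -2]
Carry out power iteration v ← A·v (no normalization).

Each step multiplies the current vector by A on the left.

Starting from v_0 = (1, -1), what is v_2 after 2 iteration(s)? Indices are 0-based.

v_0 = (1, -1).
v_1 = A·v_0 = (-3, 1).
v_2 = A·v_1 = (7, 1).

v_2 = (7, 1)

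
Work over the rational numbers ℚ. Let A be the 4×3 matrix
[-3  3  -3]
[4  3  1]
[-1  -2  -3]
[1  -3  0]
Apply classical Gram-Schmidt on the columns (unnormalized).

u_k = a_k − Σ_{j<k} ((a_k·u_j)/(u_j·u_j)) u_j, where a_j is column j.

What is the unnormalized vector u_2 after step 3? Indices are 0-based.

Step 1: u_0 = a_0 = (-3, 4, -1, 1).
Step 2: u_1 = a_1 − (2/27)·u_0 = (29/9, 73/27, -52/27, -83/27).
Step 3: u_2 = a_2 − (16/27)·u_0 − (-32/833)·u_1 = (-915/833, -1055/833, -2067/833, -592/833).

u_2 = (-915/833, -1055/833, -2067/833, -592/833)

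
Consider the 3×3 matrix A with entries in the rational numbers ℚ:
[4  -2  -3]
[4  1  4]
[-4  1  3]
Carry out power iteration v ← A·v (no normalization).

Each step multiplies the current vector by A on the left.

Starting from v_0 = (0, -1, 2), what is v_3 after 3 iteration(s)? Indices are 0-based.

v_3 = (-316, -17, 305)

v_0 = (0, -1, 2).
v_1 = A·v_0 = (-4, 7, 5).
v_2 = A·v_1 = (-45, 11, 38).
v_3 = A·v_2 = (-316, -17, 305).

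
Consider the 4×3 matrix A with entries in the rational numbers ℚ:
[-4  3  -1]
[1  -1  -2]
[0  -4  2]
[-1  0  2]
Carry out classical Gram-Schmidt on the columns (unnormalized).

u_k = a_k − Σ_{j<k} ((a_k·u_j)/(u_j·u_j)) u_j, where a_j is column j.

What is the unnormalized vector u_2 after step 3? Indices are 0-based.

Step 1: u_0 = a_0 = (-4, 1, 0, -1).
Step 2: u_1 = a_1 − (-13/18)·u_0 = (1/9, -5/18, -4, -13/18).
Step 3: u_2 = a_2 − (0)·u_0 − (-162/299)·u_1 = (-281/299, -643/299, -50/299, 37/23).

u_2 = (-281/299, -643/299, -50/299, 37/23)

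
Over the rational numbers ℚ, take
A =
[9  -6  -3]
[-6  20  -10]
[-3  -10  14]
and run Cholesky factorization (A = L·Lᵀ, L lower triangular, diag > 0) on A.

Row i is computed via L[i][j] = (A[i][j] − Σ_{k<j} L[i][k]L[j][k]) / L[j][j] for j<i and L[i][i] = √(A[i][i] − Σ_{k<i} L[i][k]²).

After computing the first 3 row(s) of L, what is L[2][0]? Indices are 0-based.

Step 1: L[0][0] = √(9) = 3.
  L[1][0] = (-6) / L[0][0] = -2.
Step 2: L[1][1] = √(16) = 4.
  L[2][0] = (-3) / L[0][0] = -1.
  L[2][1] = (-12) / L[1][1] = -3.
Step 3: L[2][2] = √(4) = 2.

L[2][0] = -1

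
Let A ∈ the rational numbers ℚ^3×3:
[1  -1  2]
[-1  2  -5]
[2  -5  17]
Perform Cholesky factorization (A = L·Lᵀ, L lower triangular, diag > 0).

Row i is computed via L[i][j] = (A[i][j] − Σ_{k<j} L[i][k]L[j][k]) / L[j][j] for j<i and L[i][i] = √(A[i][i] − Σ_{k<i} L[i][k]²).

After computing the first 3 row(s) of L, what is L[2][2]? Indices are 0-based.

Step 1: L[0][0] = √(1) = 1.
  L[1][0] = (-1) / L[0][0] = -1.
Step 2: L[1][1] = √(1) = 1.
  L[2][0] = (2) / L[0][0] = 2.
  L[2][1] = (-3) / L[1][1] = -3.
Step 3: L[2][2] = √(4) = 2.

L[2][2] = 2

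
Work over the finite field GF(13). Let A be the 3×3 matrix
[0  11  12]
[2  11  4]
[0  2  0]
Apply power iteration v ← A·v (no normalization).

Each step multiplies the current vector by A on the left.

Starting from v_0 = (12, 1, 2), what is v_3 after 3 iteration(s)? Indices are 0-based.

v_3 = (8, 2, 10)

v_0 = (12, 1, 2).
v_1 = A·v_0 = (9, 4, 2).
v_2 = A·v_1 = (3, 5, 8).
v_3 = A·v_2 = (8, 2, 10).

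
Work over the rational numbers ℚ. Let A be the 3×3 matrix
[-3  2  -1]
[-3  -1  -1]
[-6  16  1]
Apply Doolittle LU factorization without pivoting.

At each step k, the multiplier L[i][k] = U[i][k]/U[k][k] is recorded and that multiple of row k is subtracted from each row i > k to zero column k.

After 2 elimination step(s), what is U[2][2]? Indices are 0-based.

U[2][2] = 3

[col 0] pivot -3
  R1 -= 1*R0 → (0, -3, 0)  (L[1][0] := 1)
  R2 -= 2*R0 → (0, 12, 3)  (L[2][0] := 2)
[col 1] pivot -3
  R2 -= -4*R1 → (0, 0, 3)  (L[2][1] := -4)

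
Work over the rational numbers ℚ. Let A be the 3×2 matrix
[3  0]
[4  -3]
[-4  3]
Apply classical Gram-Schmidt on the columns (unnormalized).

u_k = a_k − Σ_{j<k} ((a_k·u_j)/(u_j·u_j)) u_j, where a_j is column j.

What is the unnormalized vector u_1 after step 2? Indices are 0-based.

u_1 = (72/41, -27/41, 27/41)

Step 1: u_0 = a_0 = (3, 4, -4).
Step 2: u_1 = a_1 − (-24/41)·u_0 = (72/41, -27/41, 27/41).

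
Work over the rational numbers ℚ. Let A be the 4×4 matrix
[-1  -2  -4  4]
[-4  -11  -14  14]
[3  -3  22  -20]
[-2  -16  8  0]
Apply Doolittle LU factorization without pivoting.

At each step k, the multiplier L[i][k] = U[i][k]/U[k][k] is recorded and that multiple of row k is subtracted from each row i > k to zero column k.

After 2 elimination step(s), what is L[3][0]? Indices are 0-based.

k=0: U[0][0]=-1
  eliminate (1,0): mult=4, new row 1: (0, -3, 2, -2); set L[1][0]=4
  eliminate (2,0): mult=-3, new row 2: (0, -9, 10, -8); set L[2][0]=-3
  eliminate (3,0): mult=2, new row 3: (0, -12, 16, -8); set L[3][0]=2
k=1: U[1][1]=-3
  eliminate (2,1): mult=3, new row 2: (0, 0, 4, -2); set L[2][1]=3
  eliminate (3,1): mult=4, new row 3: (0, 0, 8, 0); set L[3][1]=4

L[3][0] = 2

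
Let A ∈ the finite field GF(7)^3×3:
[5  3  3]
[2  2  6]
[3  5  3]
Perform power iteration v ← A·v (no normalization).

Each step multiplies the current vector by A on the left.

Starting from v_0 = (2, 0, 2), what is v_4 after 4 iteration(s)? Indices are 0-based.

v_4 = (4, 2, 5)

v_0 = (2, 0, 2).
v_1 = A·v_0 = (2, 2, 5).
v_2 = A·v_1 = (3, 3, 3).
v_3 = A·v_2 = (5, 2, 5).
v_4 = A·v_3 = (4, 2, 5).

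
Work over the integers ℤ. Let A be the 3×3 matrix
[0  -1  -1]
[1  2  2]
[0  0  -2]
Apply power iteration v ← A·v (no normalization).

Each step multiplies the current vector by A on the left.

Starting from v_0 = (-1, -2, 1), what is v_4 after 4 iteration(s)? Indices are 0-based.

v_4 = (13, -21, 16)

v_0 = (-1, -2, 1).
v_1 = A·v_0 = (1, -3, -2).
v_2 = A·v_1 = (5, -9, 4).
v_3 = A·v_2 = (5, -5, -8).
v_4 = A·v_3 = (13, -21, 16).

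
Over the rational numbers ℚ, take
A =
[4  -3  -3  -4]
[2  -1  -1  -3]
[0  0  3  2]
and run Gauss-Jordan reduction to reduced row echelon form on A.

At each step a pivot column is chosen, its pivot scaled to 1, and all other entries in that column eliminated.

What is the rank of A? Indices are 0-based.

rank = 3

step 1: normalize row 0 (÷4) = (1, -3/4, -3/4, -1)
  row 1: subtract 2×row0 = (0, 1/2, 1/2, -1)
step 2: normalize row 1 (÷1/2) = (0, 1, 1, -2)
  row 0: subtract -3/4×row1 = (1, 0, 0, -5/2)
step 3: normalize row 2 (÷3) = (0, 0, 1, 2/3)
  row 1: subtract 1×row2 = (0, 1, 0, -8/3)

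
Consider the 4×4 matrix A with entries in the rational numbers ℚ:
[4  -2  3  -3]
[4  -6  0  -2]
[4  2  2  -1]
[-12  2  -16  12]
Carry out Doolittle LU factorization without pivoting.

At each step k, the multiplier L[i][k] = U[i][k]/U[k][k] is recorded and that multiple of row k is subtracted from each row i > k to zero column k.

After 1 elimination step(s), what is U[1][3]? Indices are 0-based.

U[1][3] = 1

Step 1: pivot at (0,0) is 4.
  row1 ← row1 − (1)·row0  ⇒  L[1][0]=1, U row1=(0, -4, -3, 1)
  row2 ← row2 − (1)·row0  ⇒  L[2][0]=1, U row2=(0, 4, -1, 2)
  row3 ← row3 − (-3)·row0  ⇒  L[3][0]=-3, U row3=(0, -4, -7, 3)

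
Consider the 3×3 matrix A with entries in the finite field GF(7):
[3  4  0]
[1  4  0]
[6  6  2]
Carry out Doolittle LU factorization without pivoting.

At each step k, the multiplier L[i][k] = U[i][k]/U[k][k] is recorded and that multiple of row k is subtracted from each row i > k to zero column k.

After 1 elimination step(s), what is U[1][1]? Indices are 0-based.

k=0: U[0][0]=3
  eliminate (1,0): mult=5, new row 1: (0, 5, 0); set L[1][0]=5
  eliminate (2,0): mult=2, new row 2: (0, 5, 2); set L[2][0]=2

U[1][1] = 5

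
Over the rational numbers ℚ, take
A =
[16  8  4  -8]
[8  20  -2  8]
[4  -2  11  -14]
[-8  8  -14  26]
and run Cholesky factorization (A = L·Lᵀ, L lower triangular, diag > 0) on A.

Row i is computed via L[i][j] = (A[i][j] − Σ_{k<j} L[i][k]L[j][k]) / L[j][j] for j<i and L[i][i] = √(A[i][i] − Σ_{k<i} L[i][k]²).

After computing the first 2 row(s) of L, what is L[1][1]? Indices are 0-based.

L[1][1] = 4

Step 1: L[0][0] = √(16) = 4.
  L[1][0] = (8) / L[0][0] = 2.
Step 2: L[1][1] = √(16) = 4.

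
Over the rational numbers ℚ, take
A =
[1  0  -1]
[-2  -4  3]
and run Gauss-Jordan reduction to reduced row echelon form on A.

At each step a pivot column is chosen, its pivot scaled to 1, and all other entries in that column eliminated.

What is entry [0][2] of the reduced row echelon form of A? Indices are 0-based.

pivot(0,0)=1: scale R0 → (1, 0, -1)
  clear (1,0): R1 −= (-2)R0 → (0, -4, 1)
pivot(1,1)=-4: scale R1 → (0, 1, -1/4)

M[0][2] = -1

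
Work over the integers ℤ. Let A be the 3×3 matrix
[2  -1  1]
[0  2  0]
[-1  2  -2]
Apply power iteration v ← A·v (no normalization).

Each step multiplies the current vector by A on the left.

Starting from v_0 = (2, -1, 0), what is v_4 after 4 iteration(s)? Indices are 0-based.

v_0 = (2, -1, 0).
v_1 = A·v_0 = (5, -2, -4).
v_2 = A·v_1 = (8, -4, -1).
v_3 = A·v_2 = (19, -8, -14).
v_4 = A·v_3 = (32, -16, -7).

v_4 = (32, -16, -7)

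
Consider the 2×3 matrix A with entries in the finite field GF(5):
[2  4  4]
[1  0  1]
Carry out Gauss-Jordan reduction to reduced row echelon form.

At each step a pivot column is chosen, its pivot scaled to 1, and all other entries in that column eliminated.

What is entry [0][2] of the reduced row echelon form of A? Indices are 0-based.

step 1: normalize row 0 (÷2) = (1, 2, 2)
  row 1: subtract 1×row0 = (0, 3, 4)
step 2: normalize row 1 (÷3) = (0, 1, 3)
  row 0: subtract 2×row1 = (1, 0, 1)

M[0][2] = 1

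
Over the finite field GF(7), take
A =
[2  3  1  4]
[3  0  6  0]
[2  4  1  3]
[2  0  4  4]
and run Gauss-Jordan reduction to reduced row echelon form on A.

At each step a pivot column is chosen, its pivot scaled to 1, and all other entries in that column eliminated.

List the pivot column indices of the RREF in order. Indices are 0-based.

pivot columns: 0, 1, 2, 3

pivot(0,0)=2: scale R0 → (1, 5, 4, 2)
  clear (1,0): R1 −= (3)R0 → (0, 6, 1, 1)
  clear (2,0): R2 −= (2)R0 → (0, 1, 0, 6)
  clear (3,0): R3 −= (2)R0 → (0, 4, 3, 0)
pivot(1,1)=6: scale R1 → (0, 1, 6, 6)
  clear (0,1): R0 −= (5)R1 → (1, 0, 2, 0)
  clear (2,1): R2 −= (1)R1 → (0, 0, 1, 0)
  clear (3,1): R3 −= (4)R1 → (0, 0, 0, 4)
pivot(2,2)=1: scale R2 → (0, 0, 1, 0)
  clear (0,2): R0 −= (2)R2 → (1, 0, 0, 0)
  clear (1,2): R1 −= (6)R2 → (0, 1, 0, 6)
pivot(3,3)=4: scale R3 → (0, 0, 0, 1)
  clear (1,3): R1 −= (6)R3 → (0, 1, 0, 0)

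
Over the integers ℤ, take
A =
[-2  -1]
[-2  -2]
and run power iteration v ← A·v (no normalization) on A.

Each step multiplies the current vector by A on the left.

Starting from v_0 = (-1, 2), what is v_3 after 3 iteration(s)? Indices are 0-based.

v_3 = (-8, -12)

v_0 = (-1, 2).
v_1 = A·v_0 = (0, -2).
v_2 = A·v_1 = (2, 4).
v_3 = A·v_2 = (-8, -12).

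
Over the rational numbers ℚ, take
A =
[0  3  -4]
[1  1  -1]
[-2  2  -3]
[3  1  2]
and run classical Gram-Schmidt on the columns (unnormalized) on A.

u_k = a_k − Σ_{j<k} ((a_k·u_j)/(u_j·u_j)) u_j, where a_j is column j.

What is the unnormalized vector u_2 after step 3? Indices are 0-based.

Step 1: u_0 = a_0 = (0, 1, -2, 3).
Step 2: u_1 = a_1 − (0)·u_0 = (3, 1, 2, 1).
Step 3: u_2 = a_2 − (11/14)·u_0 − (-17/15)·u_1 = (-3/5, -137/210, 88/105, 163/210).

u_2 = (-3/5, -137/210, 88/105, 163/210)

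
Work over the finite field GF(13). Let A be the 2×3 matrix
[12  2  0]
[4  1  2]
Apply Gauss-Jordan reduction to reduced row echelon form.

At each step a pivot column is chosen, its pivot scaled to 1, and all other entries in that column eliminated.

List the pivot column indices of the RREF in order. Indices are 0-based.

[1] R0 /= 12  ⇒  (1, 11, 0)
     R1 -= 4·R0  ⇒  (0, 9, 2)
[2] R1 /= 9  ⇒  (0, 1, 6)
     R0 -= 11·R1  ⇒  (1, 0, 12)

pivot columns: 0, 1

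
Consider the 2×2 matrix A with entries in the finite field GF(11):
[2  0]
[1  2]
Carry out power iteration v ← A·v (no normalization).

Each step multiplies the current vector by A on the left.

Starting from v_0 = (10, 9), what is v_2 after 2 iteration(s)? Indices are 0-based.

v_2 = (7, 10)

v_0 = (10, 9).
v_1 = A·v_0 = (9, 6).
v_2 = A·v_1 = (7, 10).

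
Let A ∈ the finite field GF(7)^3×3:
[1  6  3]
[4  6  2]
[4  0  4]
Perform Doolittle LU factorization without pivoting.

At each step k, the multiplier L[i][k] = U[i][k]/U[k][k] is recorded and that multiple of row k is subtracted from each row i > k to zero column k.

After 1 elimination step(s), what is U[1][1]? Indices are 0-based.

k=0: U[0][0]=1
  eliminate (1,0): mult=4, new row 1: (0, 3, 4); set L[1][0]=4
  eliminate (2,0): mult=4, new row 2: (0, 4, 6); set L[2][0]=4

U[1][1] = 3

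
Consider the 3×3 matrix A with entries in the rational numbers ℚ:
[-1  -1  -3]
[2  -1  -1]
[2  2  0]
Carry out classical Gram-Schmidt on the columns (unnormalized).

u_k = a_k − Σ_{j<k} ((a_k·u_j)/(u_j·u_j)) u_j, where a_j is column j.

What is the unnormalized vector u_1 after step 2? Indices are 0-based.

u_1 = (-2/3, -5/3, 4/3)

Step 1: u_0 = a_0 = (-1, 2, 2).
Step 2: u_1 = a_1 − (1/3)·u_0 = (-2/3, -5/3, 4/3).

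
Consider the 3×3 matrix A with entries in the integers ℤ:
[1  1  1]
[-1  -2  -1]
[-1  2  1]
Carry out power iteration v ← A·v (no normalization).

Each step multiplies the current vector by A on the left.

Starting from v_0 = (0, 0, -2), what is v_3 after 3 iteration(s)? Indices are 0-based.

v_0 = (0, 0, -2).
v_1 = A·v_0 = (-2, 2, -2).
v_2 = A·v_1 = (-2, 0, 4).
v_3 = A·v_2 = (2, -2, 6).

v_3 = (2, -2, 6)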